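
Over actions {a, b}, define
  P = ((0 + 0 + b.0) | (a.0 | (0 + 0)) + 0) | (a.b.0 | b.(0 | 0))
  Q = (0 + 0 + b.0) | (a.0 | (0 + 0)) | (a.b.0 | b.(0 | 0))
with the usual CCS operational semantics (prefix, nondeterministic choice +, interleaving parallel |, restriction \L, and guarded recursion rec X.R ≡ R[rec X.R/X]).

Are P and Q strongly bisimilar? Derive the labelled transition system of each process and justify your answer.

Reachable graph of P (24 states):
  p0 = ((0 + 0 + b.0) | (a.0 | (0 + 0)) + 0) | (a.b.0 | b.(0 | 0)) → --a--▸ p1, --a--▸ p2, --b--▸ p3, --b--▸ p4
  p1 = ((0 + 0 + b.0) | (a.0 | (0 + 0)) + 0) | (b.0 | b.(0 | 0)) → --a--▸ p5, --b--▸ p6, --b--▸ p7, --b--▸ p8
  p2 = (0 + 0 + b.0) | (0 | (0 + 0)) | (a.b.0 | b.(0 | 0)) → --a--▸ p5, --b--▸ p10, --b--▸ p9
  p3 = ((0 + 0 + b.0) | (a.0 | (0 + 0)) + 0) | (a.b.0 | (0 | 0)) → --a--▸ p7, --a--▸ p9, --b--▸ p11
  p4 = 0 | (a.0 | (0 + 0)) | (a.b.0 | b.(0 | 0)) → --a--▸ p10, --a--▸ p8, --b--▸ p11
  p5 = (0 + 0 + b.0) | (0 | (0 + 0)) | (b.0 | b.(0 | 0)) → --b--▸ p12, --b--▸ p13, --b--▸ p14
  p6 = ((0 + 0 + b.0) | (a.0 | (0 + 0)) + 0) | (0 | b.(0 | 0)) → --a--▸ p12, --b--▸ p15, --b--▸ p16
  p7 = ((0 + 0 + b.0) | (a.0 | (0 + 0)) + 0) | (b.0 | (0 | 0)) → --a--▸ p13, --b--▸ p15, --b--▸ p17
  p8 = 0 | (a.0 | (0 + 0)) | (b.0 | b.(0 | 0)) → --a--▸ p14, --b--▸ p16, --b--▸ p17
  p9 = (0 + 0 + b.0) | (0 | (0 + 0)) | (a.b.0 | (0 | 0)) → --a--▸ p13, --b--▸ p18
  p10 = 0 | (0 | (0 + 0)) | (a.b.0 | b.(0 | 0)) → --a--▸ p14, --b--▸ p18
  p11 = 0 | (a.0 | (0 + 0)) | (a.b.0 | (0 | 0)) → --a--▸ p17, --a--▸ p18
  p12 = (0 + 0 + b.0) | (0 | (0 + 0)) | (0 | b.(0 | 0)) → --b--▸ p19, --b--▸ p20
  p13 = (0 + 0 + b.0) | (0 | (0 + 0)) | (b.0 | (0 | 0)) → --b--▸ p19, --b--▸ p21
  p14 = 0 | (0 | (0 + 0)) | (b.0 | b.(0 | 0)) → --b--▸ p20, --b--▸ p21
  p15 = ((0 + 0 + b.0) | (a.0 | (0 + 0)) + 0) | (0 | (0 | 0)) → --a--▸ p19, --b--▸ p22
  p16 = 0 | (a.0 | (0 + 0)) | (0 | b.(0 | 0)) → --a--▸ p20, --b--▸ p22
  p17 = 0 | (a.0 | (0 + 0)) | (b.0 | (0 | 0)) → --a--▸ p21, --b--▸ p22
  p18 = 0 | (0 | (0 + 0)) | (a.b.0 | (0 | 0)) → --a--▸ p21
  p19 = (0 + 0 + b.0) | (0 | (0 + 0)) | (0 | (0 | 0)) → --b--▸ p23
  p20 = 0 | (0 | (0 + 0)) | (0 | b.(0 | 0)) → --b--▸ p23
  p21 = 0 | (0 | (0 + 0)) | (b.0 | (0 | 0)) → --b--▸ p23
  p22 = 0 | (a.0 | (0 + 0)) | (0 | (0 | 0)) → --a--▸ p23
  p23 = 0 | (0 | (0 + 0)) | (0 | (0 | 0)) → deadlocked
Reachable graph of Q (24 states):
  q0 = (0 + 0 + b.0) | (a.0 | (0 + 0)) | (a.b.0 | b.(0 | 0)) → --a--▸ q1, --a--▸ q2, --b--▸ q3, --b--▸ q4
  q1 = (0 + 0 + b.0) | (0 | (0 + 0)) | (a.b.0 | b.(0 | 0)) → --a--▸ q5, --b--▸ q6, --b--▸ q7
  q2 = (0 + 0 + b.0) | (a.0 | (0 + 0)) | (b.0 | b.(0 | 0)) → --a--▸ q5, --b--▸ q10, --b--▸ q8, --b--▸ q9
  q3 = (0 + 0 + b.0) | (a.0 | (0 + 0)) | (a.b.0 | (0 | 0)) → --a--▸ q6, --a--▸ q9, --b--▸ q11
  q4 = 0 | (a.0 | (0 + 0)) | (a.b.0 | b.(0 | 0)) → --a--▸ q10, --a--▸ q7, --b--▸ q11
  q5 = (0 + 0 + b.0) | (0 | (0 + 0)) | (b.0 | b.(0 | 0)) → --b--▸ q12, --b--▸ q13, --b--▸ q14
  q6 = (0 + 0 + b.0) | (0 | (0 + 0)) | (a.b.0 | (0 | 0)) → --a--▸ q13, --b--▸ q15
  q7 = 0 | (0 | (0 + 0)) | (a.b.0 | b.(0 | 0)) → --a--▸ q14, --b--▸ q15
  q8 = (0 + 0 + b.0) | (a.0 | (0 + 0)) | (0 | b.(0 | 0)) → --a--▸ q12, --b--▸ q16, --b--▸ q17
  q9 = (0 + 0 + b.0) | (a.0 | (0 + 0)) | (b.0 | (0 | 0)) → --a--▸ q13, --b--▸ q16, --b--▸ q18
  q10 = 0 | (a.0 | (0 + 0)) | (b.0 | b.(0 | 0)) → --a--▸ q14, --b--▸ q17, --b--▸ q18
  q11 = 0 | (a.0 | (0 + 0)) | (a.b.0 | (0 | 0)) → --a--▸ q15, --a--▸ q18
  q12 = (0 + 0 + b.0) | (0 | (0 + 0)) | (0 | b.(0 | 0)) → --b--▸ q19, --b--▸ q20
  q13 = (0 + 0 + b.0) | (0 | (0 + 0)) | (b.0 | (0 | 0)) → --b--▸ q19, --b--▸ q21
  q14 = 0 | (0 | (0 + 0)) | (b.0 | b.(0 | 0)) → --b--▸ q20, --b--▸ q21
  q15 = 0 | (0 | (0 + 0)) | (a.b.0 | (0 | 0)) → --a--▸ q21
  q16 = (0 + 0 + b.0) | (a.0 | (0 + 0)) | (0 | (0 | 0)) → --a--▸ q19, --b--▸ q22
  q17 = 0 | (a.0 | (0 + 0)) | (0 | b.(0 | 0)) → --a--▸ q20, --b--▸ q22
  q18 = 0 | (a.0 | (0 + 0)) | (b.0 | (0 | 0)) → --a--▸ q21, --b--▸ q22
  q19 = (0 + 0 + b.0) | (0 | (0 + 0)) | (0 | (0 | 0)) → --b--▸ q23
  q20 = 0 | (0 | (0 + 0)) | (0 | b.(0 | 0)) → --b--▸ q23
  q21 = 0 | (0 | (0 + 0)) | (b.0 | (0 | 0)) → --b--▸ q23
  q22 = 0 | (a.0 | (0 + 0)) | (0 | (0 | 0)) → --a--▸ q23
  q23 = 0 | (0 | (0 + 0)) | (0 | (0 | 0)) → deadlocked
Bisimilarity quotient blocks:
  B0 = {p0, q0}
  B1 = {p2, q1}
  B2 = {p5, q5}
  B3 = {p12, p13, p14, q12, q13, q14}
  B4 = {p19, p20, p21, q19, q20, q21}
  B5 = {p23, q23}
  B6 = {p10, p9, q6, q7}
  B7 = {p18, q15}
  B8 = {p3, p4, q3, q4}
  B9 = {p11, q11}
  B10 = {p15, p16, p17, q16, q17, q18}
  B11 = {p22, q22}
  B12 = {p6, p7, p8, q10, q8, q9}
  B13 = {p1, q2}
p0 ∈ B0, q0 ∈ B0 → same block

bisimilar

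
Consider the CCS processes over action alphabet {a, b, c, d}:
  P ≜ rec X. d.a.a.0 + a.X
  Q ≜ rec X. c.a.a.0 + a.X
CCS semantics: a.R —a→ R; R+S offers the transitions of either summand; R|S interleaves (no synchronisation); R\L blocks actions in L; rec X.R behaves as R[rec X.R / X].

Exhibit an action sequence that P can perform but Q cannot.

d

Reachable graph of P (4 states):
  u0 = rec X. d.a.a.0 + a.X has moves —a→ u0, —d→ u1
  u1 = a.a.0 has moves —a→ u2
  u2 = a.0 has moves —a→ u3
  u3 = 0 has moves stopped
Reachable graph of Q (4 states):
  v0 = rec X. c.a.a.0 + a.X has moves —a→ v0, —c→ v1
  v1 = a.a.0 has moves —a→ v2
  v2 = a.0 has moves —a→ v3
  v3 = 0 has moves stopped
Executing d from P (initial set {u0}):
  [1] d ⇒ {u1}
  ✓ P
Executing d from Q (initial set {v0}):
  [1] d ⇒ no successor for Q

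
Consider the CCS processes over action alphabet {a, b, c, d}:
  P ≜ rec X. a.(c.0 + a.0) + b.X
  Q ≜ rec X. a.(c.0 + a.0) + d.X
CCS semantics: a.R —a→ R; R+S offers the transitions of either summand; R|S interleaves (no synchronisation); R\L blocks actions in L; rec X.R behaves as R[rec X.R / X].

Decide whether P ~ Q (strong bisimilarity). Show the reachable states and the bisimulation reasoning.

NO

LTS(P): 3 reachable states
  p0 = rec X. a.(c.0 + a.0) + b.X → ··a··> p1, ··b··> p0
  p1 = c.0 + a.0 → ··a··> p2, ··c··> p2
  p2 = 0 → ·
LTS(Q): 3 reachable states
  q0 = rec X. a.(c.0 + a.0) + d.X → ··a··> q1, ··d··> q0
  q1 = c.0 + a.0 → ··a··> q2, ··c··> q2
  q2 = 0 → ·
Partition-refinement fixed point:
  B0 = {p0}
  B1 = {p1, q1}
  B2 = {p2, q2}
  B3 = {q0}
p0 ∈ B0, q0 ∈ B3 → different blocks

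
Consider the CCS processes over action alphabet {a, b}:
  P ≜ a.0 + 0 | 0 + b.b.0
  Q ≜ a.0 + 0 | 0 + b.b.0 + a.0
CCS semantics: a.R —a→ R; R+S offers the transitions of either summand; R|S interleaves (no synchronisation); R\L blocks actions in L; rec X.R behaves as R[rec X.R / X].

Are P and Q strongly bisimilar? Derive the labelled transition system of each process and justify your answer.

Reachable graph of P (3 states):
  p0 = a.0 + 0 | 0 + b.b.0 → --a--▸ p1, --b--▸ p2
  p1 = 0 → ·
  p2 = b.0 → --b--▸ p1
Reachable graph of Q (3 states):
  q0 = a.0 + 0 | 0 + b.b.0 + a.0 → --a--▸ q1, --b--▸ q2
  q1 = 0 → ·
  q2 = b.0 → --b--▸ q1
Bisimilarity quotient blocks:
  B0 = {p0, q0}
  B1 = {p1, q1}
  B2 = {p2, q2}
p0 ∈ B0, q0 ∈ B0 → same block

P ~ Q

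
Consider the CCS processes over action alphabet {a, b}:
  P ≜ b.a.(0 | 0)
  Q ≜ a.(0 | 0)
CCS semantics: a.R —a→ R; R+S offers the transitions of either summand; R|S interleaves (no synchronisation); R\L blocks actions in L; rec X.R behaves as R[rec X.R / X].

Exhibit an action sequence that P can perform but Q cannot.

b

P's transition system — 3 states:
  m0 = b.a.(0 | 0) → --b--▸ m1
  m1 = a.(0 | 0) → --a--▸ m2
  m2 = 0 | 0 → (no moves)
Q's transition system — 2 states:
  n0 = a.(0 | 0) → --a--▸ n1
  n1 = 0 | 0 → (no moves)
Executing b from P (initial set {m0}):
  after b @ step 1: {m1}
  P completes σ.
Executing b from Q (initial set {n0}):
  after b @ step 1: no successor for Q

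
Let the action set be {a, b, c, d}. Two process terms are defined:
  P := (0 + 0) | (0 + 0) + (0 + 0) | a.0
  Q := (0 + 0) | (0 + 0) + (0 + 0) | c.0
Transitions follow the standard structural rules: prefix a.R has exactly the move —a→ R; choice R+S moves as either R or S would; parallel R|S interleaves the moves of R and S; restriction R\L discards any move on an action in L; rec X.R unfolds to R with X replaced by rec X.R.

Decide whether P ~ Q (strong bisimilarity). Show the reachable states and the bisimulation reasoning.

P ≁ Q

P's transition system — 2 states:
  s0 = (0 + 0) | (0 + 0) + (0 + 0) | a.0 | -a-> s1
  s1 = (0 + 0) | 0 | deadlocked
Q's transition system — 2 states:
  t0 = (0 + 0) | (0 + 0) + (0 + 0) | c.0 | -c-> t1
  t1 = (0 + 0) | 0 | deadlocked
Coarsest stable partition (strong bisimilarity classes):
  B0 = {s0}
  B1 = {s1, t1}
  B2 = {t0}
s0 ∈ B0, t0 ∈ B2 → different blocks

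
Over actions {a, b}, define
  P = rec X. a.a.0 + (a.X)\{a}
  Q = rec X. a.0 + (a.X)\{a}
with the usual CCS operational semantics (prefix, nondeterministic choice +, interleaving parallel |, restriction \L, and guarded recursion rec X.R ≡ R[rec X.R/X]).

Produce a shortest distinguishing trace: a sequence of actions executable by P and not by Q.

Reachable graph of P (3 states):
  m0 = rec X. a.a.0 + (a.X)\{a} | —a→ m1
  m1 = a.0 | —a→ m2
  m2 = 0 | ∅
Reachable graph of Q (2 states):
  n0 = rec X. a.0 + (a.X)\{a} | —a→ n1
  n1 = 0 | ∅
Trace ⟨aa⟩ through P, begin at {m0}:
  after a @ step 1: {m1}
  after a @ step 2: {m2}
  — P admits the full trace.
Trace ⟨aa⟩ through Q, begin at {n0}:
  after a @ step 1: {n1}
  after a @ step 2: ∅ (Q stuck)

aa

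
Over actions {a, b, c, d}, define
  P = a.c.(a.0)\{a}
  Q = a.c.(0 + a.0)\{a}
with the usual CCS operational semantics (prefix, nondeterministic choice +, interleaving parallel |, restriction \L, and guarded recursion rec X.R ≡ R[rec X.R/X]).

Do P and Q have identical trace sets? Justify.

LTS(P): 3 reachable states
  s0 = a.c.(a.0)\{a} → -a-> s1
  s1 = c.(a.0)\{a} → -c-> s2
  s2 = (a.0)\{a} → stopped
LTS(Q): 3 reachable states
  t0 = a.c.(0 + a.0)\{a} → -a-> t1
  t1 = c.(0 + a.0)\{a} → -c-> t2
  t2 = (0 + a.0)\{a} → stopped
Coarsest stable partition (strong bisimilarity classes):
  B0 = {s0, t0}
  B1 = {s1, t1}
  B2 = {s2, t2}
s0 ∈ B0, t0 ∈ B0 → same block
Bisimilar ⇒ trace-equivalent.

traces(P) = traces(Q)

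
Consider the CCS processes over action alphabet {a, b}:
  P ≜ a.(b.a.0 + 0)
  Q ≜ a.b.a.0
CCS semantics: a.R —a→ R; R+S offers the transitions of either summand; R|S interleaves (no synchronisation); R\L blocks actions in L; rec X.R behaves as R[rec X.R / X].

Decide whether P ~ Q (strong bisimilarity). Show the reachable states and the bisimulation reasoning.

Reachable graph of P (4 states):
  u0 = a.(b.a.0 + 0) → --a--▸ u1
  u1 = b.a.0 + 0 → --b--▸ u2
  u2 = a.0 → --a--▸ u3
  u3 = 0 → deadlocked
Reachable graph of Q (4 states):
  v0 = a.b.a.0 → --a--▸ v1
  v1 = b.a.0 → --b--▸ v2
  v2 = a.0 → --a--▸ v3
  v3 = 0 → deadlocked
Partition-refinement fixed point:
  B0 = {u0, v0}
  B1 = {u1, v1}
  B2 = {u2, v2}
  B3 = {u3, v3}
u0 ∈ B0, v0 ∈ B0 → same block

P ~ Q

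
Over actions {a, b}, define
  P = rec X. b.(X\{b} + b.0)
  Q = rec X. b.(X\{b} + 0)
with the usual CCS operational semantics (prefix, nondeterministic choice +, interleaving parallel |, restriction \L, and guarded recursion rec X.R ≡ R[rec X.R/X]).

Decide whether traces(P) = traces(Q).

trace-distinct — witness ⟨bb⟩

LTS(P): 3 reachable states
  u0 = rec X. b.(X\{b} + b.0) | —b→ u1
  u1 = (rec X. b.(X\{b} + b.0))\{b} + b.0 | —b→ u2
  u2 = 0 | (no moves)
LTS(Q): 2 reachable states
  v0 = rec X. b.(X\{b} + 0) | —b→ v1
  v1 = (rec X. b.(X\{b} + 0))\{b} + 0 | (no moves)
Trace ⟨bb⟩ through P, begin at {u0}:
  [1] b ⇒ {u1}
  [2] b ⇒ {u2}
  — P admits the full trace.
Trace ⟨bb⟩ through Q, begin at {v0}:
  [1] b ⇒ {v1}
  [2] b ⇒ ∅  — Q cannot continue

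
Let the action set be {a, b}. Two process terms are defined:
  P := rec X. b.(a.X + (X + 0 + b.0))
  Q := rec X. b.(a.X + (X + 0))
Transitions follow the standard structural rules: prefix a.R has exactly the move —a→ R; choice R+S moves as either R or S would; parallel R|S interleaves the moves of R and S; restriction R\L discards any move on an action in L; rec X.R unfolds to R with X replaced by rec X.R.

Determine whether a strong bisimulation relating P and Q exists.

NO

P's transition system — 3 states:
  s0 = rec X. b.(a.X + (X + 0 + b.0)) ⊢ -b-> s1
  s1 = a.(rec X. b.(a.X + (X + 0 + b.0))) + ((rec X. b.(a.X + (X + 0 + b.0))) + 0 + b.0) ⊢ -a-> s0, -b-> s1, -b-> s2
  s2 = 0 ⊢ ·
Q's transition system — 2 states:
  t0 = rec X. b.(a.X + (X + 0)) ⊢ -b-> t1
  t1 = a.(rec X. b.(a.X + (X + 0))) + ((rec X. b.(a.X + (X + 0))) + 0) ⊢ -a-> t0, -b-> t1
Coarsest stable partition (strong bisimilarity classes):
  B0 = {s0}
  B1 = {s1}
  B2 = {s2}
  B3 = {t0}
  B4 = {t1}
s0 ∈ B0, t0 ∈ B3 → different blocks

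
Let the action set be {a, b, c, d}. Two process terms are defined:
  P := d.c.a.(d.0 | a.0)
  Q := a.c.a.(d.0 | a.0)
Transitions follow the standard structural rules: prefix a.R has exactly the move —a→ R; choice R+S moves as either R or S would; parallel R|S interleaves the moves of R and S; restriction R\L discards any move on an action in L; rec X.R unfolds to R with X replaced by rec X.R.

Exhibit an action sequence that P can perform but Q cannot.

P's transition system — 7 states:
  m0 = d.c.a.(d.0 | a.0) ⊢ ··d··> m1
  m1 = c.a.(d.0 | a.0) ⊢ ··c··> m2
  m2 = a.(d.0 | a.0) ⊢ ··a··> m3
  m3 = d.0 | a.0 ⊢ ··a··> m4, ··d··> m5
  m4 = d.0 | 0 ⊢ ··d··> m6
  m5 = 0 | a.0 ⊢ ··a··> m6
  m6 = 0 | 0 ⊢ deadlocked
Q's transition system — 7 states:
  n0 = a.c.a.(d.0 | a.0) ⊢ ··a··> n1
  n1 = c.a.(d.0 | a.0) ⊢ ··c··> n2
  n2 = a.(d.0 | a.0) ⊢ ··a··> n3
  n3 = d.0 | a.0 ⊢ ··a··> n4, ··d··> n5
  n4 = d.0 | 0 ⊢ ··d··> n6
  n5 = 0 | a.0 ⊢ ··a··> n6
  n6 = 0 | 0 ⊢ deadlocked
Trace ⟨d⟩ through P, begin at {m0}:
  [1] d ⇒ {m1}
  P completes σ.
Trace ⟨d⟩ through Q, begin at {n0}:
  [1] d ⇒ no successor for Q

d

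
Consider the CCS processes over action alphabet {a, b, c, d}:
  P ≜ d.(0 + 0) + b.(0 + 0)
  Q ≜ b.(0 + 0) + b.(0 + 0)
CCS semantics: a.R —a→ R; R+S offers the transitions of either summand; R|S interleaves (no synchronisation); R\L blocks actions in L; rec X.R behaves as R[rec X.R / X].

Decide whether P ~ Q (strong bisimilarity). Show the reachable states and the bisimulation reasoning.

P's transition system — 2 states:
  m0 = d.(0 + 0) + b.(0 + 0) ⊢ --b--▸ m1, --d--▸ m1
  m1 = 0 + 0 ⊢ ·
Q's transition system — 2 states:
  n0 = b.(0 + 0) + b.(0 + 0) ⊢ --b--▸ n1
  n1 = 0 + 0 ⊢ ·
Partition-refinement fixed point:
  B0 = {m0}
  B1 = {m1, n1}
  B2 = {n0}
m0 ∈ B0, n0 ∈ B2 → different blocks

P ≁ Q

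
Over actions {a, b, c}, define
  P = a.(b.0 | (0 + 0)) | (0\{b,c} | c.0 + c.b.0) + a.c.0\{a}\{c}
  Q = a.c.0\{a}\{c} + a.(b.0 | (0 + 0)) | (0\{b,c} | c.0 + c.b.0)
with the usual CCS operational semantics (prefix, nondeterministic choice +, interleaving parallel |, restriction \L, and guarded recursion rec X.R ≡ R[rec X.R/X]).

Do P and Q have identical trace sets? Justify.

Reachable graph of P (14 states):
  p0 = a.(b.0 | (0 + 0)) | (0\{b,c} | c.0 + c.b.0) + a.c.0\{a}\{c} ⊢ —a→ p1, —a→ p2, —c→ p3, —c→ p4
  p1 = b.0 | (0 + 0) | (0\{b,c} | c.0 + c.b.0) ⊢ —b→ p5, —c→ p6, —c→ p7
  p2 = c.0\{a}\{c} ⊢ —c→ p8
  p3 = a.(b.0 | (0 + 0)) | (0\{b,c} | 0) ⊢ —a→ p6
  p4 = a.(b.0 | (0 + 0)) | b.0 ⊢ —a→ p7, —b→ p9
  p5 = 0 | (0 + 0) | (0\{b,c} | c.0 + c.b.0) ⊢ —c→ p10, —c→ p11
  p6 = b.0 | (0 + 0) | (0\{b,c} | 0) ⊢ —b→ p10
  p7 = b.0 | (0 + 0) | b.0 ⊢ —b→ p11, —b→ p12
  p8 = 0\{a}\{c} ⊢ deadlocked
  p9 = a.(b.0 | (0 + 0)) | 0 ⊢ —a→ p12
  p10 = 0 | (0 + 0) | (0\{b,c} | 0) ⊢ deadlocked
  p11 = 0 | (0 + 0) | b.0 ⊢ —b→ p13
  p12 = b.0 | (0 + 0) | 0 ⊢ —b→ p13
  p13 = 0 | (0 + 0) | 0 ⊢ deadlocked
Reachable graph of Q (14 states):
  q0 = a.c.0\{a}\{c} + a.(b.0 | (0 + 0)) | (0\{b,c} | c.0 + c.b.0) ⊢ —a→ q1, —a→ q2, —c→ q3, —c→ q4
  q1 = b.0 | (0 + 0) | (0\{b,c} | c.0 + c.b.0) ⊢ —b→ q5, —c→ q6, —c→ q7
  q2 = c.0\{a}\{c} ⊢ —c→ q8
  q3 = a.(b.0 | (0 + 0)) | (0\{b,c} | 0) ⊢ —a→ q6
  q4 = a.(b.0 | (0 + 0)) | b.0 ⊢ —a→ q7, —b→ q9
  q5 = 0 | (0 + 0) | (0\{b,c} | c.0 + c.b.0) ⊢ —c→ q10, —c→ q11
  q6 = b.0 | (0 + 0) | (0\{b,c} | 0) ⊢ —b→ q10
  q7 = b.0 | (0 + 0) | b.0 ⊢ —b→ q11, —b→ q12
  q8 = 0\{a}\{c} ⊢ deadlocked
  q9 = a.(b.0 | (0 + 0)) | 0 ⊢ —a→ q12
  q10 = 0 | (0 + 0) | (0\{b,c} | 0) ⊢ deadlocked
  q11 = 0 | (0 + 0) | b.0 ⊢ —b→ q13
  q12 = b.0 | (0 + 0) | 0 ⊢ —b→ q13
  q13 = 0 | (0 + 0) | 0 ⊢ deadlocked
Bisimilarity quotient blocks:
  B0 = {p0, q0}
  B1 = {p3, p9, q3, q9}
  B2 = {p11, p12, p6, q11, q12, q6}
  B3 = {p10, p13, p8, q10, q13, q8}
  B4 = {p1, q1}
  B5 = {p7, q7}
  B6 = {p5, q5}
  B7 = {p2, q2}
  B8 = {p4, q4}
p0 ∈ B0, q0 ∈ B0 → same block
Bisimilar ⇒ trace-equivalent.

YES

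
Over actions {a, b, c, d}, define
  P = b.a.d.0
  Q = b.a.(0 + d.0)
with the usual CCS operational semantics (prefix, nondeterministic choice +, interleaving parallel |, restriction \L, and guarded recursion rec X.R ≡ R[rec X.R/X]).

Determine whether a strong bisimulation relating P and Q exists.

P ~ Q

P's transition system — 4 states:
  p0 = b.a.d.0 | =b=> p1
  p1 = a.d.0 | =a=> p2
  p2 = d.0 | =d=> p3
  p3 = 0 | (no moves)
Q's transition system — 4 states:
  q0 = b.a.(0 + d.0) | =b=> q1
  q1 = a.(0 + d.0) | =a=> q2
  q2 = 0 + d.0 | =d=> q3
  q3 = 0 | (no moves)
Partition-refinement fixed point:
  B0 = {p0, q0}
  B1 = {p1, q1}
  B2 = {p2, q2}
  B3 = {p3, q3}
p0 ∈ B0, q0 ∈ B0 → same block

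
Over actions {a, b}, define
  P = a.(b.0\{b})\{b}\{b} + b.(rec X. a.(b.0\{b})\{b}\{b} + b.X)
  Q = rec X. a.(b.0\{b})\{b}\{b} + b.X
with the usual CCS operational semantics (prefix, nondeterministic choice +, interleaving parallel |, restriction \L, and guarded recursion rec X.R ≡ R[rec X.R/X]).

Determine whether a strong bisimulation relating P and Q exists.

Reachable graph of P (3 states):
  s0 = a.(b.0\{b})\{b}\{b} + b.(rec X. a.(b.0\{b})\{b}\{b} + b.X) | -a-> s1, -b-> s2
  s1 = (b.0\{b})\{b}\{b} | ∅
  s2 = rec X. a.(b.0\{b})\{b}\{b} + b.X | -a-> s1, -b-> s2
Reachable graph of Q (2 states):
  t0 = rec X. a.(b.0\{b})\{b}\{b} + b.X | -a-> t1, -b-> t0
  t1 = (b.0\{b})\{b}\{b} | ∅
Bisimilarity quotient blocks:
  B0 = {s0, s2, t0}
  B1 = {s1, t1}
s0 ∈ B0, t0 ∈ B0 → same block

P ~ Q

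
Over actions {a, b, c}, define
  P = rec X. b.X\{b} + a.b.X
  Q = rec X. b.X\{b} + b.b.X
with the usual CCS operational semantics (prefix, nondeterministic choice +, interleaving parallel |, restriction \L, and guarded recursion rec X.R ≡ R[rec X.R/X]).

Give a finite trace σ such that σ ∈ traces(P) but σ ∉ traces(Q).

P's transition system — 4 states:
  p0 = rec X. b.X\{b} + a.b.X → ··a··> p1, ··b··> p2
  p1 = b.(rec X. b.X\{b} + a.b.X) → ··b··> p0
  p2 = (rec X. b.X\{b} + a.b.X)\{b} → ··a··> p3
  p3 = (b.(rec X. b.X\{b} + a.b.X))\{b} → ·
Q's transition system — 3 states:
  q0 = rec X. b.X\{b} + b.b.X → ··b··> q1, ··b··> q2
  q1 = (rec X. b.X\{b} + b.b.X)\{b} → ·
  q2 = b.(rec X. b.X\{b} + b.b.X) → ··b··> q0
Executing a from P (initial set {p0}):
  [1] a ⇒ {p1}
  P completes σ.
Executing a from Q (initial set {q0}):
  [1] a ⇒ no successor for Q

a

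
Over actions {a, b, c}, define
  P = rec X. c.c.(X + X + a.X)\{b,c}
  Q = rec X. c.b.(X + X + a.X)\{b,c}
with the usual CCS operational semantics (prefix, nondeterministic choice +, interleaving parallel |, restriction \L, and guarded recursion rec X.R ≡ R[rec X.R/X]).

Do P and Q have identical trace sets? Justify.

traces(P) ≠ traces(Q) — witness ⟨cc⟩

LTS(P): 4 reachable states
  u0 = rec X. c.c.(X + X + a.X)\{b,c} has moves --c--▸ u1
  u1 = c.((rec X. c.c.(X + X + a.X)\{b,c}) + (rec X. c.c.(X + X + a.X)\{b,c}) + a.(rec X. c.c.(X + X + a.X)\{b,c}))\{b,c} has moves --c--▸ u2
  u2 = ((rec X. c.c.(X + X + a.X)\{b,c}) + (rec X. c.c.(X + X + a.X)\{b,c}) + a.(rec X. c.c.(X + X + a.X)\{b,c}))\{b,c} has moves --a--▸ u3
  u3 = (rec X. c.c.(X + X + a.X)\{b,c})\{b,c} has moves ·
LTS(Q): 4 reachable states
  v0 = rec X. c.b.(X + X + a.X)\{b,c} has moves --c--▸ v1
  v1 = b.((rec X. c.b.(X + X + a.X)\{b,c}) + (rec X. c.b.(X + X + a.X)\{b,c}) + a.(rec X. c.b.(X + X + a.X)\{b,c}))\{b,c} has moves --b--▸ v2
  v2 = ((rec X. c.b.(X + X + a.X)\{b,c}) + (rec X. c.b.(X + X + a.X)\{b,c}) + a.(rec X. c.b.(X + X + a.X)\{b,c}))\{b,c} has moves --a--▸ v3
  v3 = (rec X. c.b.(X + X + a.X)\{b,c})\{b,c} has moves ·
Trace ⟨cc⟩ through P, begin at {u0}:
  [1] c ⇒ {u1}
  [2] c ⇒ {u2}
  P completes σ.
Trace ⟨cc⟩ through Q, begin at {v0}:
  [1] c ⇒ {v1}
  [2] c ⇒ no successor for Q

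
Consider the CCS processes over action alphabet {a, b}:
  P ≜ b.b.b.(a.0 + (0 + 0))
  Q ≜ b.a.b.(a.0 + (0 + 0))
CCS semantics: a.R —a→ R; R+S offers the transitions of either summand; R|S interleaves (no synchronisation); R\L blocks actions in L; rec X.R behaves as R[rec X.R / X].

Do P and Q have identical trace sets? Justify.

trace-distinct — witness ⟨bb⟩

LTS(P): 5 reachable states
  p0 = b.b.b.(a.0 + (0 + 0)) ⊢ -b-> p1
  p1 = b.b.(a.0 + (0 + 0)) ⊢ -b-> p2
  p2 = b.(a.0 + (0 + 0)) ⊢ -b-> p3
  p3 = a.0 + (0 + 0) ⊢ -a-> p4
  p4 = 0 ⊢ stopped
LTS(Q): 5 reachable states
  q0 = b.a.b.(a.0 + (0 + 0)) ⊢ -b-> q1
  q1 = a.b.(a.0 + (0 + 0)) ⊢ -a-> q2
  q2 = b.(a.0 + (0 + 0)) ⊢ -b-> q3
  q3 = a.0 + (0 + 0) ⊢ -a-> q4
  q4 = 0 ⊢ stopped
Run σ = ⟨bb⟩ on P: start {p0}
  step 1 (b): {p1}
  step 2 (b): {p2}
  — P admits the full trace.
Run σ = ⟨bb⟩ on Q: start {q0}
  step 1 (b): {q1}
  step 2 (b): ∅  — Q cannot continue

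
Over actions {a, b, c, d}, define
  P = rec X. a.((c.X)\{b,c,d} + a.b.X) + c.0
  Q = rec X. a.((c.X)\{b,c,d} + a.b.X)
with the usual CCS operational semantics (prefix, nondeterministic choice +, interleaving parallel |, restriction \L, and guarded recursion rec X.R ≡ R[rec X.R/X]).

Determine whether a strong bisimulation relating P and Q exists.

LTS(P): 4 reachable states
  u0 = rec X. a.((c.X)\{b,c,d} + a.b.X) + c.0 | -a-> u1, -c-> u2
  u1 = (c.(rec X. a.((c.X)\{b,c,d} + a.b.X) + c.0))\{b,c,d} + a.b.(rec X. a.((c.X)\{b,c,d} + a.b.X) + c.0) | -a-> u3
  u2 = 0 | (no moves)
  u3 = b.(rec X. a.((c.X)\{b,c,d} + a.b.X) + c.0) | -b-> u0
LTS(Q): 3 reachable states
  v0 = rec X. a.((c.X)\{b,c,d} + a.b.X) | -a-> v1
  v1 = (c.(rec X. a.((c.X)\{b,c,d} + a.b.X)))\{b,c,d} + a.b.(rec X. a.((c.X)\{b,c,d} + a.b.X)) | -a-> v2
  v2 = b.(rec X. a.((c.X)\{b,c,d} + a.b.X)) | -b-> v0
Bisimilarity quotient blocks:
  B0 = {u0}
  B1 = {u1}
  B2 = {u3}
  B3 = {u2}
  B4 = {v0}
  B5 = {v1}
  B6 = {v2}
u0 ∈ B0, v0 ∈ B4 → different blocks

not bisimilar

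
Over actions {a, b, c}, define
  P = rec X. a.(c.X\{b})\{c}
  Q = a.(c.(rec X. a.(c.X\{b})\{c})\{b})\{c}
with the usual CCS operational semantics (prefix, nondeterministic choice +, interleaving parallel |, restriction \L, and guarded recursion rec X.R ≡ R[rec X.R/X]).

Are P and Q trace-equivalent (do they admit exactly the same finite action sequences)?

Reachable graph of P (2 states):
  p0 = rec X. a.(c.X\{b})\{c} has moves --a--▸ p1
  p1 = (c.(rec X. a.(c.X\{b})\{c})\{b})\{c} has moves ∅
Reachable graph of Q (2 states):
  q0 = a.(c.(rec X. a.(c.X\{b})\{c})\{b})\{c} has moves --a--▸ q1
  q1 = (c.(rec X. a.(c.X\{b})\{c})\{b})\{c} has moves ∅
Bisimilarity quotient blocks:
  B0 = {p0, q0}
  B1 = {p1, q1}
p0 ∈ B0, q0 ∈ B0 → same block
Bisimilar ⇒ trace-equivalent.

trace-equivalent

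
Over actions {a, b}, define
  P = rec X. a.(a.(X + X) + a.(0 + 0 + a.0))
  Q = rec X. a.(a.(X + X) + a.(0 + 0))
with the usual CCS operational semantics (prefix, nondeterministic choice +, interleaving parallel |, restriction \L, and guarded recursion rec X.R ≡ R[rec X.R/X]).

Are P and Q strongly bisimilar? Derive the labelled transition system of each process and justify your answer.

P's transition system — 5 states:
  u0 = rec X. a.(a.(X + X) + a.(0 + 0 + a.0)) → --a--▸ u1
  u1 = a.((rec X. a.(a.(X + X) + a.(0 + 0 + a.0))) + (rec X. a.(a.(X + X) + a.(0 + 0 + a.0)))) + a.(0 + 0 + a.0) → --a--▸ u2, --a--▸ u3
  u2 = (rec X. a.(a.(X + X) + a.(0 + 0 + a.0))) + (rec X. a.(a.(X + X) + a.(0 + 0 + a.0))) → --a--▸ u1
  u3 = 0 + 0 + a.0 → --a--▸ u4
  u4 = 0 → (no moves)
Q's transition system — 4 states:
  v0 = rec X. a.(a.(X + X) + a.(0 + 0)) → --a--▸ v1
  v1 = a.((rec X. a.(a.(X + X) + a.(0 + 0))) + (rec X. a.(a.(X + X) + a.(0 + 0)))) + a.(0 + 0) → --a--▸ v2, --a--▸ v3
  v2 = (rec X. a.(a.(X + X) + a.(0 + 0))) + (rec X. a.(a.(X + X) + a.(0 + 0))) → --a--▸ v1
  v3 = 0 + 0 → (no moves)
Bisimilarity quotient blocks:
  B0 = {u0, u2}
  B1 = {u1}
  B2 = {u3}
  B3 = {u4, v3}
  B4 = {v0, v2}
  B5 = {v1}
u0 ∈ B0, v0 ∈ B4 → different blocks

NO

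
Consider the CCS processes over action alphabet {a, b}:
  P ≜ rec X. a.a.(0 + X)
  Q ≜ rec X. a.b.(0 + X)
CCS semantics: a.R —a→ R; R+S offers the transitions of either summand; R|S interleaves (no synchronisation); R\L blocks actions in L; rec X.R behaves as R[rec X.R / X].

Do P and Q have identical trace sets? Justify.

Reachable graph of P (3 states):
  u0 = rec X. a.a.(0 + X) ⊢ ··a··> u1
  u1 = a.(0 + (rec X. a.a.(0 + X))) ⊢ ··a··> u2
  u2 = 0 + (rec X. a.a.(0 + X)) ⊢ ··a··> u1
Reachable graph of Q (3 states):
  v0 = rec X. a.b.(0 + X) ⊢ ··a··> v1
  v1 = b.(0 + (rec X. a.b.(0 + X))) ⊢ ··b··> v2
  v2 = 0 + (rec X. a.b.(0 + X)) ⊢ ··a··> v1
Run σ = ⟨aa⟩ on P: start {u0}
  after a @ step 1: {u1}
  after a @ step 2: {u2}
  — P admits the full trace.
Run σ = ⟨aa⟩ on Q: start {v0}
  after a @ step 1: {v1}
  after a @ step 2: ∅ (Q stuck)

traces(P) ≠ traces(Q) — witness ⟨aa⟩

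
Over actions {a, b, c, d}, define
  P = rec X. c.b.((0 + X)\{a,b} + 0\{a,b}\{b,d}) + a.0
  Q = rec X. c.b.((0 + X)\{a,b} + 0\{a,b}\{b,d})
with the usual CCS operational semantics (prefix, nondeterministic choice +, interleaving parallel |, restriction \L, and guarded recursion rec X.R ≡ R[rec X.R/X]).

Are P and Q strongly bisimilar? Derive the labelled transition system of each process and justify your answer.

P's transition system — 5 states:
  m0 = rec X. c.b.((0 + X)\{a,b} + 0\{a,b}\{b,d}) + a.0 :: ··a··> m1, ··c··> m2
  m1 = 0 :: ·
  m2 = b.((0 + (rec X. c.b.((0 + X)\{a,b} + 0\{a,b}\{b,d}) + a.0))\{a,b} + 0\{a,b}\{b,d}) :: ··b··> m3
  m3 = (0 + (rec X. c.b.((0 + X)\{a,b} + 0\{a,b}\{b,d}) + a.0))\{a,b} + 0\{a,b}\{b,d} :: ··c··> m4
  m4 = (b.((0 + (rec X. c.b.((0 + X)\{a,b} + 0\{a,b}\{b,d}) + a.0))\{a,b} + 0\{a,b}\{b,d}))\{a,b} :: ·
Q's transition system — 4 states:
  n0 = rec X. c.b.((0 + X)\{a,b} + 0\{a,b}\{b,d}) :: ··c··> n1
  n1 = b.((0 + (rec X. c.b.((0 + X)\{a,b} + 0\{a,b}\{b,d})))\{a,b} + 0\{a,b}\{b,d}) :: ··b··> n2
  n2 = (0 + (rec X. c.b.((0 + X)\{a,b} + 0\{a,b}\{b,d})))\{a,b} + 0\{a,b}\{b,d} :: ··c··> n3
  n3 = (b.((0 + (rec X. c.b.((0 + X)\{a,b} + 0\{a,b}\{b,d})))\{a,b} + 0\{a,b}\{b,d}))\{a,b} :: ·
Partition-refinement fixed point:
  B0 = {m0}
  B1 = {m1, m4, n3}
  B2 = {m2, n1}
  B3 = {m3, n2}
  B4 = {n0}
m0 ∈ B0, n0 ∈ B4 → different blocks

not bisimilar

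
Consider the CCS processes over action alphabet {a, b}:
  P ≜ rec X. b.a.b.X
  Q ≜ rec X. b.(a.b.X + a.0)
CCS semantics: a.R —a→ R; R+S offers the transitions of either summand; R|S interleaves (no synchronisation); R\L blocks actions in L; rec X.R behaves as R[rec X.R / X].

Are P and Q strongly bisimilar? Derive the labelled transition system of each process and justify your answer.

LTS(P): 3 reachable states
  s0 = rec X. b.a.b.X has moves --b--▸ s1
  s1 = a.b.(rec X. b.a.b.X) has moves --a--▸ s2
  s2 = b.(rec X. b.a.b.X) has moves --b--▸ s0
LTS(Q): 4 reachable states
  t0 = rec X. b.(a.b.X + a.0) has moves --b--▸ t1
  t1 = a.b.(rec X. b.(a.b.X + a.0)) + a.0 has moves --a--▸ t2, --a--▸ t3
  t2 = 0 has moves (no moves)
  t3 = b.(rec X. b.(a.b.X + a.0)) has moves --b--▸ t0
Partition-refinement fixed point:
  B0 = {s0}
  B1 = {s1}
  B2 = {s2}
  B3 = {t0}
  B4 = {t1}
  B5 = {t2}
  B6 = {t3}
s0 ∈ B0, t0 ∈ B3 → different blocks

NO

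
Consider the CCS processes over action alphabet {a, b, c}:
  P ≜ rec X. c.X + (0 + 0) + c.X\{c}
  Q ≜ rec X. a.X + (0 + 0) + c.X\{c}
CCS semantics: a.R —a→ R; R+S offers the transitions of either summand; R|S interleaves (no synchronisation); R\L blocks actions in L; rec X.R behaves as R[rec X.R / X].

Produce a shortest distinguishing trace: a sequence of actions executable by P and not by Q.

LTS(P): 2 reachable states
  p0 = rec X. c.X + (0 + 0) + c.X\{c} | —c→ p0, —c→ p1
  p1 = (rec X. c.X + (0 + 0) + c.X\{c})\{c} | deadlocked
LTS(Q): 2 reachable states
  q0 = rec X. a.X + (0 + 0) + c.X\{c} | —a→ q0, —c→ q1
  q1 = (rec X. a.X + (0 + 0) + c.X\{c})\{c} | —a→ q1
Executing cc from P (initial set {p0}):
  step 1 (c): {p0, p1}
  step 2 (c): {p0, p1}
  P completes σ.
Executing cc from Q (initial set {q0}):
  step 1 (c): {q1}
  step 2 (c): no successor for Q

cc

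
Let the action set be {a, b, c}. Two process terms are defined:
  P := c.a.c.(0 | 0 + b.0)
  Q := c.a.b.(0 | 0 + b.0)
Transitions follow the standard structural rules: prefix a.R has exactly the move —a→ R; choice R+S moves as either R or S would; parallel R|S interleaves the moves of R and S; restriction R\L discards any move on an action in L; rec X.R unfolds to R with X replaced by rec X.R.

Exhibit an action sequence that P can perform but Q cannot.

Reachable graph of P (5 states):
  s0 = c.a.c.(0 | 0 + b.0) | —c→ s1
  s1 = a.c.(0 | 0 + b.0) | —a→ s2
  s2 = c.(0 | 0 + b.0) | —c→ s3
  s3 = 0 | 0 + b.0 | —b→ s4
  s4 = 0 | stopped
Reachable graph of Q (5 states):
  t0 = c.a.b.(0 | 0 + b.0) | —c→ t1
  t1 = a.b.(0 | 0 + b.0) | —a→ t2
  t2 = b.(0 | 0 + b.0) | —b→ t3
  t3 = 0 | 0 + b.0 | —b→ t4
  t4 = 0 | stopped
Executing cac from P (initial set {s0}):
  step 1 (c): {s1}
  step 2 (a): {s2}
  step 3 (c): {s3}
  ✓ P
Executing cac from Q (initial set {t0}):
  step 1 (c): {t1}
  step 2 (a): {t2}
  step 3 (c): ∅  — Q cannot continue

cac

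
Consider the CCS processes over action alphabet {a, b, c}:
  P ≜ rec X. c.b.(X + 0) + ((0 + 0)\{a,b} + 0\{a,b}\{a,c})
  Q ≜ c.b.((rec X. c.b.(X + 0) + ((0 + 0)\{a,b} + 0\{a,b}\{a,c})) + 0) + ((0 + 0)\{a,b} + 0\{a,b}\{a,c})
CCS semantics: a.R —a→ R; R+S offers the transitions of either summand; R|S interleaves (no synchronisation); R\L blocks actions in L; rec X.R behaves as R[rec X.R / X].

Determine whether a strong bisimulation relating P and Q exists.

YES

LTS(P): 3 reachable states
  s0 = rec X. c.b.(X + 0) + ((0 + 0)\{a,b} + 0\{a,b}\{a,c}) ⊢ -c-> s1
  s1 = b.((rec X. c.b.(X + 0) + ((0 + 0)\{a,b} + 0\{a,b}\{a,c})) + 0) ⊢ -b-> s2
  s2 = (rec X. c.b.(X + 0) + ((0 + 0)\{a,b} + 0\{a,b}\{a,c})) + 0 ⊢ -c-> s1
LTS(Q): 3 reachable states
  t0 = c.b.((rec X. c.b.(X + 0) + ((0 + 0)\{a,b} + 0\{a,b}\{a,c})) + 0) + ((0 + 0)\{a,b} + 0\{a,b}\{a,c}) ⊢ -c-> t1
  t1 = b.((rec X. c.b.(X + 0) + ((0 + 0)\{a,b} + 0\{a,b}\{a,c})) + 0) ⊢ -b-> t2
  t2 = (rec X. c.b.(X + 0) + ((0 + 0)\{a,b} + 0\{a,b}\{a,c})) + 0 ⊢ -c-> t1
Partition-refinement fixed point:
  B0 = {s0, s2, t0, t2}
  B1 = {s1, t1}
s0 ∈ B0, t0 ∈ B0 → same block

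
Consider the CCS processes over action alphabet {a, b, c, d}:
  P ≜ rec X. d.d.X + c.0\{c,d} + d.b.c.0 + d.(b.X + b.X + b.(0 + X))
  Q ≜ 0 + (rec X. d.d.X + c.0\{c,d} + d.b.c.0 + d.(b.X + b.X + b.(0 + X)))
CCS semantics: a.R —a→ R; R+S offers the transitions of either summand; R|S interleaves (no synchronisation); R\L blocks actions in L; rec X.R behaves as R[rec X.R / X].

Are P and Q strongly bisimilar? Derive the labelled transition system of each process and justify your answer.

YES

LTS(P): 8 reachable states
  s0 = rec X. d.d.X + c.0\{c,d} + d.b.c.0 + d.(b.X + b.X + b.(0 + X)) → -c-> s1, -d-> s2, -d-> s3, -d-> s4
  s1 = 0\{c,d} → (no moves)
  s2 = b.(rec X. d.d.X + c.0\{c,d} + d.b.c.0 + d.(b.X + b.X + b.(0 + X))) + b.(rec X. d.d.X + c.0\{c,d} + d.b.c.0 + d.(b.X + b.X + b.(0 + X))) + b.(0 + (rec X. d.d.X + c.0\{c,d} + d.b.c.0 + d.(b.X + b.X + b.(0 + X)))) → -b-> s0, -b-> s5
  s3 = b.c.0 → -b-> s6
  s4 = d.(rec X. d.d.X + c.0\{c,d} + d.b.c.0 + d.(b.X + b.X + b.(0 + X))) → -d-> s0
  s5 = 0 + (rec X. d.d.X + c.0\{c,d} + d.b.c.0 + d.(b.X + b.X + b.(0 + X))) → -c-> s1, -d-> s2, -d-> s3, -d-> s4
  s6 = c.0 → -c-> s7
  s7 = 0 → (no moves)
LTS(Q): 8 reachable states
  t0 = 0 + (rec X. d.d.X + c.0\{c,d} + d.b.c.0 + d.(b.X + b.X + b.(0 + X))) → -c-> t1, -d-> t2, -d-> t3, -d-> t4
  t1 = 0\{c,d} → (no moves)
  t2 = b.(rec X. d.d.X + c.0\{c,d} + d.b.c.0 + d.(b.X + b.X + b.(0 + X))) + b.(rec X. d.d.X + c.0\{c,d} + d.b.c.0 + d.(b.X + b.X + b.(0 + X))) + b.(0 + (rec X. d.d.X + c.0\{c,d} + d.b.c.0 + d.(b.X + b.X + b.(0 + X)))) → -b-> t0, -b-> t5
  t3 = b.c.0 → -b-> t6
  t4 = d.(rec X. d.d.X + c.0\{c,d} + d.b.c.0 + d.(b.X + b.X + b.(0 + X))) → -d-> t5
  t5 = rec X. d.d.X + c.0\{c,d} + d.b.c.0 + d.(b.X + b.X + b.(0 + X)) → -c-> t1, -d-> t2, -d-> t3, -d-> t4
  t6 = c.0 → -c-> t7
  t7 = 0 → (no moves)
Partition-refinement fixed point:
  B0 = {s0, s5, t0, t5}
  B1 = {s4, t4}
  B2 = {s3, t3}
  B3 = {s6, t6}
  B4 = {s1, s7, t1, t7}
  B5 = {s2, t2}
s0 ∈ B0, t0 ∈ B0 → same block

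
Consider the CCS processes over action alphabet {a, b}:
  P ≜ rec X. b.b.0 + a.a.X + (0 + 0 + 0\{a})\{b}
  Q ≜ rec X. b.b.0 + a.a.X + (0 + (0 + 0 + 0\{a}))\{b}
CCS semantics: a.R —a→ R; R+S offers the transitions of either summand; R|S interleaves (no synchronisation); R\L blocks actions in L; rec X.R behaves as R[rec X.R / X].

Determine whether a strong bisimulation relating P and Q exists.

Reachable graph of P (4 states):
  p0 = rec X. b.b.0 + a.a.X + (0 + 0 + 0\{a})\{b} ⊢ -a-> p1, -b-> p2
  p1 = a.(rec X. b.b.0 + a.a.X + (0 + 0 + 0\{a})\{b}) ⊢ -a-> p0
  p2 = b.0 ⊢ -b-> p3
  p3 = 0 ⊢ stopped
Reachable graph of Q (4 states):
  q0 = rec X. b.b.0 + a.a.X + (0 + (0 + 0 + 0\{a}))\{b} ⊢ -a-> q1, -b-> q2
  q1 = a.(rec X. b.b.0 + a.a.X + (0 + (0 + 0 + 0\{a}))\{b}) ⊢ -a-> q0
  q2 = b.0 ⊢ -b-> q3
  q3 = 0 ⊢ stopped
Partition-refinement fixed point:
  B0 = {p0, q0}
  B1 = {p1, q1}
  B2 = {p2, q2}
  B3 = {p3, q3}
p0 ∈ B0, q0 ∈ B0 → same block

bisimilar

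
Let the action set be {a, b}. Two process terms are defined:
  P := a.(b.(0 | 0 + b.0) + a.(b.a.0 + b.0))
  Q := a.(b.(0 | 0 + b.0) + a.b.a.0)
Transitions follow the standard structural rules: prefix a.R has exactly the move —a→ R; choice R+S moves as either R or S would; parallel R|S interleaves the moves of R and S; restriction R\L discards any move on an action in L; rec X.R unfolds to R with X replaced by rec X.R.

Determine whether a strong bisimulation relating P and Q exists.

P's transition system — 6 states:
  u0 = a.(b.(0 | 0 + b.0) + a.(b.a.0 + b.0)) → -a-> u1
  u1 = b.(0 | 0 + b.0) + a.(b.a.0 + b.0) → -a-> u2, -b-> u3
  u2 = b.a.0 + b.0 → -b-> u4, -b-> u5
  u3 = 0 | 0 + b.0 → -b-> u4
  u4 = 0 → deadlocked
  u5 = a.0 → -a-> u4
Q's transition system — 6 states:
  v0 = a.(b.(0 | 0 + b.0) + a.b.a.0) → -a-> v1
  v1 = b.(0 | 0 + b.0) + a.b.a.0 → -a-> v2, -b-> v3
  v2 = b.a.0 → -b-> v4
  v3 = 0 | 0 + b.0 → -b-> v5
  v4 = a.0 → -a-> v5
  v5 = 0 → deadlocked
Partition-refinement fixed point:
  B0 = {u0}
  B1 = {u1}
  B2 = {u2}
  B3 = {u5, v4}
  B4 = {u4, v5}
  B5 = {u3, v3}
  B6 = {v0}
  B7 = {v1}
  B8 = {v2}
u0 ∈ B0, v0 ∈ B6 → different blocks

P ≁ Q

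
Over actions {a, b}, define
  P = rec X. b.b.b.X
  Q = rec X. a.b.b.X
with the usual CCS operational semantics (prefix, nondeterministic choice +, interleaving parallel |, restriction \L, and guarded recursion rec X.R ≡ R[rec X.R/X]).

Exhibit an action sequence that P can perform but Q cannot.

b

P's transition system — 3 states:
  m0 = rec X. b.b.b.X :: -b-> m1
  m1 = b.b.(rec X. b.b.b.X) :: -b-> m2
  m2 = b.(rec X. b.b.b.X) :: -b-> m0
Q's transition system — 3 states:
  n0 = rec X. a.b.b.X :: -a-> n1
  n1 = b.b.(rec X. a.b.b.X) :: -b-> n2
  n2 = b.(rec X. a.b.b.X) :: -b-> n0
Trace ⟨b⟩ through P, begin at {m0}:
  [1] b ⇒ {m1}
  P completes σ.
Trace ⟨b⟩ through Q, begin at {n0}:
  [1] b ⇒ no successor for Q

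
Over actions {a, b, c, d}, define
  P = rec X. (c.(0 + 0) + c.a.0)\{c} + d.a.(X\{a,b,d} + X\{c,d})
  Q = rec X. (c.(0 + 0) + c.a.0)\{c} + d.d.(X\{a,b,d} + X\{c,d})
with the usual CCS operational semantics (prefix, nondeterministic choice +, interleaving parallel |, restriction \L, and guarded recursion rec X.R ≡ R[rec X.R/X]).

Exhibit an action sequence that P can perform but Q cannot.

P's transition system — 3 states:
  u0 = rec X. (c.(0 + 0) + c.a.0)\{c} + d.a.(X\{a,b,d} + X\{c,d}) :: —d→ u1
  u1 = a.((rec X. (c.(0 + 0) + c.a.0)\{c} + d.a.(X\{a,b,d} + X\{c,d}))\{a,b,d} + (rec X. (c.(0 + 0) + c.a.0)\{c} + d.a.(X\{a,b,d} + X\{c,d}))\{c,d}) :: —a→ u2
  u2 = (rec X. (c.(0 + 0) + c.a.0)\{c} + d.a.(X\{a,b,d} + X\{c,d}))\{a,b,d} + (rec X. (c.(0 + 0) + c.a.0)\{c} + d.a.(X\{a,b,d} + X\{c,d}))\{c,d} :: ·
Q's transition system — 3 states:
  v0 = rec X. (c.(0 + 0) + c.a.0)\{c} + d.d.(X\{a,b,d} + X\{c,d}) :: —d→ v1
  v1 = d.((rec X. (c.(0 + 0) + c.a.0)\{c} + d.d.(X\{a,b,d} + X\{c,d}))\{a,b,d} + (rec X. (c.(0 + 0) + c.a.0)\{c} + d.d.(X\{a,b,d} + X\{c,d}))\{c,d}) :: —d→ v2
  v2 = (rec X. (c.(0 + 0) + c.a.0)\{c} + d.d.(X\{a,b,d} + X\{c,d}))\{a,b,d} + (rec X. (c.(0 + 0) + c.a.0)\{c} + d.d.(X\{a,b,d} + X\{c,d}))\{c,d} :: ·
Trace ⟨da⟩ through P, begin at {u0}:
  step 1 (d): {u1}
  step 2 (a): {u2}
  ✓ P
Trace ⟨da⟩ through Q, begin at {v0}:
  step 1 (d): {v1}
  step 2 (a): ∅ (Q stuck)

da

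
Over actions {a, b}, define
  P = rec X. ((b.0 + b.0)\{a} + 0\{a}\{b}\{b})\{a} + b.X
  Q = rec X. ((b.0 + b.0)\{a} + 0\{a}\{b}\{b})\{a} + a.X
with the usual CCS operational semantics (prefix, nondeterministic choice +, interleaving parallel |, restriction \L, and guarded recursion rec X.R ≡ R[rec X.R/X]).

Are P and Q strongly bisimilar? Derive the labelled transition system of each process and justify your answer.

Reachable graph of P (2 states):
  p0 = rec X. ((b.0 + b.0)\{a} + 0\{a}\{b}\{b})\{a} + b.X → ··b··> p0, ··b··> p1
  p1 = 0\{a}\{a} → deadlocked
Reachable graph of Q (2 states):
  q0 = rec X. ((b.0 + b.0)\{a} + 0\{a}\{b}\{b})\{a} + a.X → ··a··> q0, ··b··> q1
  q1 = 0\{a}\{a} → deadlocked
Coarsest stable partition (strong bisimilarity classes):
  B0 = {p0}
  B1 = {p1, q1}
  B2 = {q0}
p0 ∈ B0, q0 ∈ B2 → different blocks

NO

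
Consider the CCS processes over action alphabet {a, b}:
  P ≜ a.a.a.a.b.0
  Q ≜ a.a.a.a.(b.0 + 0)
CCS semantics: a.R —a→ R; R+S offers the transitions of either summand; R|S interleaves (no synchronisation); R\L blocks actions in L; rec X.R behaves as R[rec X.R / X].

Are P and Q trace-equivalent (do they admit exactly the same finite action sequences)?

LTS(P): 6 reachable states
  m0 = a.a.a.a.b.0 has moves —a→ m1
  m1 = a.a.a.b.0 has moves —a→ m2
  m2 = a.a.b.0 has moves —a→ m3
  m3 = a.b.0 has moves —a→ m4
  m4 = b.0 has moves —b→ m5
  m5 = 0 has moves ∅
LTS(Q): 6 reachable states
  n0 = a.a.a.a.(b.0 + 0) has moves —a→ n1
  n1 = a.a.a.(b.0 + 0) has moves —a→ n2
  n2 = a.a.(b.0 + 0) has moves —a→ n3
  n3 = a.(b.0 + 0) has moves —a→ n4
  n4 = b.0 + 0 has moves —b→ n5
  n5 = 0 has moves ∅
Coarsest stable partition (strong bisimilarity classes):
  B0 = {m0, n0}
  B1 = {m1, n1}
  B2 = {m2, n2}
  B3 = {m3, n3}
  B4 = {m4, n4}
  B5 = {m5, n5}
m0 ∈ B0, n0 ∈ B0 → same block
Bisimilar ⇒ trace-equivalent.

traces(P) = traces(Q)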